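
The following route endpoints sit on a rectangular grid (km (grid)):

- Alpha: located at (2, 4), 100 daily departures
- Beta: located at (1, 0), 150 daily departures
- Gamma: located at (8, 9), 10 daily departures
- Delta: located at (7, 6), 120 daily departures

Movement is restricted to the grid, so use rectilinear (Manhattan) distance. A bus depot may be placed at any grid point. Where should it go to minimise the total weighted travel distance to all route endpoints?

(2, 4)

Manhattan distance separates: Σwᵢ(|x−xᵢ|+|y−yᵢ|) = Σwᵢ|x−xᵢ| + Σwᵢ|y−yᵢ|, so x and y are optimised independently as 1-D weighted medians.
Total weight W = 380; half = 190.
x-coordinate, sorted with cumulative weight:
  x=1 (Beta, w=150) cum 150
  x=2 (Alpha, w=100) cum 250  ← median
  x=7 (Delta, w=120) cum 370
  x=8 (Gamma, w=10) cum 380
⇒ x* = 2
y-coordinate, sorted with cumulative weight:
  y=0 (Beta, w=150) cum 150
  y=4 (Alpha, w=100) cum 250  ← median
  y=6 (Delta, w=120) cum 370
  y=9 (Gamma, w=10) cum 380
⇒ y* = 4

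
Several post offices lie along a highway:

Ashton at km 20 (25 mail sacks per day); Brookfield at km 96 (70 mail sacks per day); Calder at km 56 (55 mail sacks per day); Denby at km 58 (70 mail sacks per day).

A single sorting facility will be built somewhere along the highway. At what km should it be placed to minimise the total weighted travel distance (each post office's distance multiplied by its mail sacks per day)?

x = 58

For a sum of weighted absolute distances on a line, the optimum is the weighted median (not the mean). Total weight W = 220; half-weight = 110.
Sort by position and accumulate weight:
  km 20 (Ashton, w=25) → cum 25
  km 56 (Calder, w=55) → cum 80
  km 58 (Denby, w=70) → cum 150  ≥ 110 → median here
  km 96 (Brookfield, w=70) → cum 220
Optimal location: km 58.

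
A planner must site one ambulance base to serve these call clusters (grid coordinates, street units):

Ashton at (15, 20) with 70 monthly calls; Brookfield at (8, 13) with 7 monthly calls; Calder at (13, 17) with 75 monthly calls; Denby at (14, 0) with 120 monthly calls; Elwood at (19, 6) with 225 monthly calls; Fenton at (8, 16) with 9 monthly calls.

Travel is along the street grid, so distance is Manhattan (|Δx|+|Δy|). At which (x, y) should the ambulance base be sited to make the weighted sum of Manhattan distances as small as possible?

Manhattan distance separates: Σwᵢ(|x−xᵢ|+|y−yᵢ|) = Σwᵢ|x−xᵢ| + Σwᵢ|y−yᵢ|, so x and y are optimised independently as 1-D weighted medians.
Total weight W = 506; half = 253.
x-coordinate, sorted with cumulative weight:
  x=8 (Brookfield, w=7) cum 7
  x=8 (Fenton, w=9) cum 16
  x=13 (Calder, w=75) cum 91
  x=14 (Denby, w=120) cum 211
  x=15 (Ashton, w=70) cum 281  ← median
  x=19 (Elwood, w=225) cum 506
⇒ x* = 15
y-coordinate, sorted with cumulative weight:
  y=0 (Denby, w=120) cum 120
  y=6 (Elwood, w=225) cum 345  ← median
  y=13 (Brookfield, w=7) cum 352
  y=16 (Fenton, w=9) cum 361
  y=17 (Calder, w=75) cum 436
  y=20 (Ashton, w=70) cum 506
⇒ y* = 6

(15, 6)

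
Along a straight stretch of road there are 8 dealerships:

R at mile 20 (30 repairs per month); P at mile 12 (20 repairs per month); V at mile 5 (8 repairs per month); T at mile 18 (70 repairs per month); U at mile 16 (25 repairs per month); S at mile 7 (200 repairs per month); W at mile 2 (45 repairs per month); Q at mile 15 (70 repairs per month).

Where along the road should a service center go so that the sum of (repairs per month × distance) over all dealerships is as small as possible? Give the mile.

x = 7

For a sum of weighted absolute distances on a line, the optimum is the weighted median (not the mean). Total weight W = 468; half-weight = 234.
Sort by position and accumulate weight:
  mile 2 (W, w=45) → cum 45
  mile 5 (V, w=8) → cum 53
  mile 7 (S, w=200) → cum 253  ≥ 234 → median here
  mile 12 (P, w=20) → cum 273
  mile 15 (Q, w=70) → cum 343
  mile 16 (U, w=25) → cum 368
  mile 18 (T, w=70) → cum 438
  mile 20 (R, w=30) → cum 468
Optimal location: mile 7.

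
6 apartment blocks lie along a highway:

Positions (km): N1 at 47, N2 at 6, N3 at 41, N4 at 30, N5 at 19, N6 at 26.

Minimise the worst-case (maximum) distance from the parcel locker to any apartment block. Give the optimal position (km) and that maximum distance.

location 26.5, max distance 20.5

The 1-center on a line is the midpoint of the two extreme points: leftmost at 6, rightmost at 47.
Optimal location = (6 + 47)/2 = 26.5; maximum distance = (47 − 6)/2 = 20.5.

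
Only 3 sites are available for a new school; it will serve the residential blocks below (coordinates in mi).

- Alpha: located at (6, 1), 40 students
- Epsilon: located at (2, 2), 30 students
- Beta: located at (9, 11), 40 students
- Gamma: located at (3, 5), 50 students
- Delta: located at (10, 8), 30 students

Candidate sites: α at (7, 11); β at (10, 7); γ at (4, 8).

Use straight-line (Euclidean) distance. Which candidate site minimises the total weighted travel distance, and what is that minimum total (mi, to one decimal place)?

Total weighted distance at each candidate:
  α (7, 11): total = 1278.7
  β (10, 7): total = 1130.4
  γ (4, 8): total = 1052.3
Minimum is at γ with total 1052.3 mi.

γ, total 1052.3 mi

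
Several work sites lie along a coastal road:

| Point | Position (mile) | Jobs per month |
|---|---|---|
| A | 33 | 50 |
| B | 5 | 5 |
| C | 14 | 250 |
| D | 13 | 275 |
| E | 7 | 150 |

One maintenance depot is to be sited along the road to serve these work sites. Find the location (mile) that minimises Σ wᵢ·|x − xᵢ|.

x = 13

For a sum of weighted absolute distances on a line, the optimum is the weighted median (not the mean). Total weight W = 730; half-weight = 365.
Sort by position and accumulate weight:
  mile 5 (B, w=5) → cum 5
  mile 7 (E, w=150) → cum 155
  mile 13 (D, w=275) → cum 430  ≥ 365 → median here
  mile 14 (C, w=250) → cum 680
  mile 33 (A, w=50) → cum 730
Optimal location: mile 13.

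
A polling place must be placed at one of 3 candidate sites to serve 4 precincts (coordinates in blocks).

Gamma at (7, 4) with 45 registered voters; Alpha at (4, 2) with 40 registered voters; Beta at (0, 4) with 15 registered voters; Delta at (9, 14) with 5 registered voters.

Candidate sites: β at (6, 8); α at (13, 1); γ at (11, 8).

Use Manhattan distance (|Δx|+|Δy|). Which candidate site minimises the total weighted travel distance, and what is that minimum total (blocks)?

Total weighted distance at each candidate:
  β (6, 8): total = 740
  α (13, 1): total = 1130
  γ (11, 8): total = 1145
Minimum is at β with total 740 blocks.

β, total 740 blocks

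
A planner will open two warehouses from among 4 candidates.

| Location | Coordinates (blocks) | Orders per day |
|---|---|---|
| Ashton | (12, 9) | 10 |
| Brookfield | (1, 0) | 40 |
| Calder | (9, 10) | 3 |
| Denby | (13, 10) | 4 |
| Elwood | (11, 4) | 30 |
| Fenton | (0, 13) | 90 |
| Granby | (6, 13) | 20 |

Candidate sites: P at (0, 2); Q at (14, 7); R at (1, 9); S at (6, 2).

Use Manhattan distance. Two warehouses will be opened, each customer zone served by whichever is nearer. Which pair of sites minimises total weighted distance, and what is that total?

Evaluate every pair (each demand assigned to the nearer of the two):
  {Q, R}: total = 1250
  {R, S}: total = 1309
  {P, R}: total = 1329
  {P, Q}: total = 1650
  {P, S}: total = 1763
  {Q, S}: total = 2290
Best pair: {Q, R} with total 1250.

{Q, R}, total 1250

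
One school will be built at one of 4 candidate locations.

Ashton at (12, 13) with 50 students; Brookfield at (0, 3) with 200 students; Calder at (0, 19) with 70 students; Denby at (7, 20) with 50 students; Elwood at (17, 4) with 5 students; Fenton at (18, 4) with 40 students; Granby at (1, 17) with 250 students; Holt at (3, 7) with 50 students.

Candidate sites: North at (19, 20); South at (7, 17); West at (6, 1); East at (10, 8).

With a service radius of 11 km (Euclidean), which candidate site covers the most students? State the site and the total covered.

South, covering 470

Coverage radius r = 11 km; a point is covered iff (Δx)²+(Δy)² ≤ 11² = 121.
  North (19, 20): covers {Ashton} → 50
  South (7, 17): covers {Ashton, Calder, Denby, Granby, Holt} → 470
  West (6, 1): covers {Brookfield, Holt} → 250
  East (10, 8): covers {Ashton, Elwood, Fenton, Holt} → 145
Maximum coverage at South: 470 students.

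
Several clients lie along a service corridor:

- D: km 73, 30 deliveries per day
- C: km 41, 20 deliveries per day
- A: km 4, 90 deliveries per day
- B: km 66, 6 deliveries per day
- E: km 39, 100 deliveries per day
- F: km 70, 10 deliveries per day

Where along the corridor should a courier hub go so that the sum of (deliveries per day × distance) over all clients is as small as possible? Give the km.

x = 39

For a sum of weighted absolute distances on a line, the optimum is the weighted median (not the mean). Total weight W = 256; half-weight = 128.
Sort by position and accumulate weight:
  km 4 (A, w=90) → cum 90
  km 39 (E, w=100) → cum 190  ≥ 128 → median here
  km 41 (C, w=20) → cum 210
  km 66 (B, w=6) → cum 216
  km 70 (F, w=10) → cum 226
  km 73 (D, w=30) → cum 256
Optimal location: km 39.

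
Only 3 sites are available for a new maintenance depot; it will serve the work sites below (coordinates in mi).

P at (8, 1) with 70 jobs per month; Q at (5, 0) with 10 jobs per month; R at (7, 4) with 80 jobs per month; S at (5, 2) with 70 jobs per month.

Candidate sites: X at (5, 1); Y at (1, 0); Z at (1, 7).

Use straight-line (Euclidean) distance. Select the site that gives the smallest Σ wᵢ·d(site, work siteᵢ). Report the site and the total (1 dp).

X, total 578.4 mi

Total weighted distance at each candidate:
  X (5, 1): total = 578.4
  Y (1, 0): total = 1424.9
  Z (1, 7): total = 1710.9
Minimum is at X with total 578.4 mi.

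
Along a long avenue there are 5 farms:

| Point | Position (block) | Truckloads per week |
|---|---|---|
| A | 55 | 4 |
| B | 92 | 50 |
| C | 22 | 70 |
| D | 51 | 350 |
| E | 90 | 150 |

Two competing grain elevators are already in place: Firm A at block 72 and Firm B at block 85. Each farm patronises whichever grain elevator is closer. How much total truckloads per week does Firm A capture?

424

The indifferent point is the midpoint (72+85)/2 = 78.5; farms left of it (closer to Firm A at 72) go to Firm A, those right go to Firm B.
  C at 22 (w=70) → Firm A
  D at 51 (w=350) → Firm A
  A at 55 (w=4) → Firm A
  E at 90 (w=150) → Firm B
  B at 92 (w=50) → Firm B
Firm A captures 424; Firm B captures 200.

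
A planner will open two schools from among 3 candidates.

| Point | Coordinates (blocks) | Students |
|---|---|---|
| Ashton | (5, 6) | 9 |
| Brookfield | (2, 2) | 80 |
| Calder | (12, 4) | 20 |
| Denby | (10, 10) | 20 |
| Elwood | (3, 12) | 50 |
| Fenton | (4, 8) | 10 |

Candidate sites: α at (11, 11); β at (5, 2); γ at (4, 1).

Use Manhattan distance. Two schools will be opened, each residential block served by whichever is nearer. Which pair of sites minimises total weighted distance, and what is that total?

Evaluate every pair (each demand assigned to the nearer of the two):
  {α, β}: total = 996
  {α, γ}: total = 1014
  {β, γ}: total = 1386
Best pair: {α, β} with total 996.

{α, β}, total 996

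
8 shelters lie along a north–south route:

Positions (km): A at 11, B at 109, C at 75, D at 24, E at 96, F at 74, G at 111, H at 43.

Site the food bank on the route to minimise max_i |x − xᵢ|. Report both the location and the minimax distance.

location 61, max distance 50

The 1-center on a line is the midpoint of the two extreme points: leftmost at 11, rightmost at 111.
Optimal location = (11 + 111)/2 = 61; maximum distance = (111 − 11)/2 = 50.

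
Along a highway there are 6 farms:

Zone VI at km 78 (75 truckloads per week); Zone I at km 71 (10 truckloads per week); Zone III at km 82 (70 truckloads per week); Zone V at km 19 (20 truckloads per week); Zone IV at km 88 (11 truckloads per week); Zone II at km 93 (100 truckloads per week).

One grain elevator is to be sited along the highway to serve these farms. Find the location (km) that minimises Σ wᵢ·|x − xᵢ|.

x = 82

For a sum of weighted absolute distances on a line, the optimum is the weighted median (not the mean). Total weight W = 286; half-weight = 143.
Sort by position and accumulate weight:
  km 19 (Zone V, w=20) → cum 20
  km 71 (Zone I, w=10) → cum 30
  km 78 (Zone VI, w=75) → cum 105
  km 82 (Zone III, w=70) → cum 175  ≥ 143 → median here
  km 88 (Zone IV, w=11) → cum 186
  km 93 (Zone II, w=100) → cum 286
Optimal location: km 82.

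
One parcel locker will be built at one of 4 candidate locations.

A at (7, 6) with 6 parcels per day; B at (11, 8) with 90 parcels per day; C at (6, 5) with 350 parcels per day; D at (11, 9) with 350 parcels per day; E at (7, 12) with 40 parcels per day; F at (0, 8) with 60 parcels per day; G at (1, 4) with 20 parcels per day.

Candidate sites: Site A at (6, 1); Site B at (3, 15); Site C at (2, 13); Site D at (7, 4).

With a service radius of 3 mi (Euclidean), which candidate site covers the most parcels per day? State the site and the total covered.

Site D, covering 356

Coverage radius r = 3 mi; a point is covered iff (Δx)²+(Δy)² ≤ 3² = 9.
  Site A (6, 1): covers {none} → 0
  Site B (3, 15): covers {none} → 0
  Site C (2, 13): covers {none} → 0
  Site D (7, 4): covers {A, C} → 356
Maximum coverage at Site D: 356 parcels per day.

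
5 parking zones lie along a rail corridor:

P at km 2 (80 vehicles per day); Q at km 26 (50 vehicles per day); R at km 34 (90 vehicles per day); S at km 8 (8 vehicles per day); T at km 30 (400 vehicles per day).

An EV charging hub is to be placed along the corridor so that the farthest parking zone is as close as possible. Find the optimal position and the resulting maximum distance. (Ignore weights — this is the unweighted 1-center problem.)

The 1-center on a line is the midpoint of the two extreme points: leftmost at 2, rightmost at 34.
Optimal location = (2 + 34)/2 = 18; maximum distance = (34 − 2)/2 = 16.

location 18, max distance 16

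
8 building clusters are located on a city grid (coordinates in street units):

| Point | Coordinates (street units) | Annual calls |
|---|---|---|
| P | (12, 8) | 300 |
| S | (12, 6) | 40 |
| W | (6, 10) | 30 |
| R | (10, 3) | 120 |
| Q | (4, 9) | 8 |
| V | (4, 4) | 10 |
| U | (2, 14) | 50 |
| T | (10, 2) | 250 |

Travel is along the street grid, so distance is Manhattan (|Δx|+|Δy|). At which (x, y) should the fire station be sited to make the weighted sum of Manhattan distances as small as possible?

Manhattan distance separates: Σwᵢ(|x−xᵢ|+|y−yᵢ|) = Σwᵢ|x−xᵢ| + Σwᵢ|y−yᵢ|, so x and y are optimised independently as 1-D weighted medians.
Total weight W = 808; half = 404.
x-coordinate, sorted with cumulative weight:
  x=2 (U, w=50) cum 50
  x=4 (Q, w=8) cum 58
  x=4 (V, w=10) cum 68
  x=6 (W, w=30) cum 98
  x=10 (R, w=120) cum 218
  x=10 (T, w=250) cum 468  ← median
  x=12 (P, w=300) cum 768
  x=12 (S, w=40) cum 808
⇒ x* = 10
y-coordinate, sorted with cumulative weight:
  y=2 (T, w=250) cum 250
  y=3 (R, w=120) cum 370
  y=4 (V, w=10) cum 380
  y=6 (S, w=40) cum 420  ← median
  y=8 (P, w=300) cum 720
  y=9 (Q, w=8) cum 728
  y=10 (W, w=30) cum 758
  y=14 (U, w=50) cum 808
⇒ y* = 6

(10, 6)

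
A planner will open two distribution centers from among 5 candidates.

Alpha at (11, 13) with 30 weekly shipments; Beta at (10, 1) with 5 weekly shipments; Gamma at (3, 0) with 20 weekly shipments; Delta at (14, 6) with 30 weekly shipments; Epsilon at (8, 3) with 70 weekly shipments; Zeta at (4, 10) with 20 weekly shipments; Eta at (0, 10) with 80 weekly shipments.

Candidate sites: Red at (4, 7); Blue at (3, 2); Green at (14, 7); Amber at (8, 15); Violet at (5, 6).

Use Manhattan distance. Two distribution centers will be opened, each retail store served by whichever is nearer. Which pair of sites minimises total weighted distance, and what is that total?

{Red, Green}, total 1690

Evaluate every pair (each demand assigned to the nearer of the two):
  {Red, Green}: total = 1690
  {Green, Violet}: total = 1750
  {Red, Blue}: total = 1840
  {Blue, Green}: total = 1860
  {Amber, Violet}: total = 1870
  {Red, Amber}: total = 1880
  {Red, Violet}: total = 1910
  {Blue, Violet}: total = 1980
  {Blue, Amber}: total = 2160
  {Green, Amber}: total = 2510
Best pair: {Red, Green} with total 1690.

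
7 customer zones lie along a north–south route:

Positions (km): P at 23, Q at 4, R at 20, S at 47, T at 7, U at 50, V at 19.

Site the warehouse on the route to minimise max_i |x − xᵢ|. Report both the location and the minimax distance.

The 1-center on a line is the midpoint of the two extreme points: leftmost at 4, rightmost at 50.
Optimal location = (4 + 50)/2 = 27; maximum distance = (50 − 4)/2 = 23.

location 27, max distance 23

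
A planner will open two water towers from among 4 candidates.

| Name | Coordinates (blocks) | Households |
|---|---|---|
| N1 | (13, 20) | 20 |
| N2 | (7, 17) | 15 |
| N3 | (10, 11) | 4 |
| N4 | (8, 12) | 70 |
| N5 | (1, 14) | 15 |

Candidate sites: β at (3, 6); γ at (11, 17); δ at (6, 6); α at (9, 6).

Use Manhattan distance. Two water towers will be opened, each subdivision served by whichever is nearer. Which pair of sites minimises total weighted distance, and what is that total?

Evaluate every pair (each demand assigned to the nearer of the two):
  {γ, α}: total = 869
  {β, γ}: total = 898
  {γ, δ}: total = 943
  {β, α}: total = 1219
  {δ, α}: total = 1249
  {β, δ}: total = 1346
Best pair: {γ, α} with total 869.

{γ, α}, total 869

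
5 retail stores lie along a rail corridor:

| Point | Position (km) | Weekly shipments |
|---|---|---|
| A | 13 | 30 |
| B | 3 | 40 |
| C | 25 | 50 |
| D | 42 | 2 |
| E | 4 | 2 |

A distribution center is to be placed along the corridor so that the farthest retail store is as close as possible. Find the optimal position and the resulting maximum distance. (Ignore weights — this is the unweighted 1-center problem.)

The 1-center on a line is the midpoint of the two extreme points: leftmost at 3, rightmost at 42.
Optimal location = (3 + 42)/2 = 22.5; maximum distance = (42 − 3)/2 = 19.5.

location 22.5, max distance 19.5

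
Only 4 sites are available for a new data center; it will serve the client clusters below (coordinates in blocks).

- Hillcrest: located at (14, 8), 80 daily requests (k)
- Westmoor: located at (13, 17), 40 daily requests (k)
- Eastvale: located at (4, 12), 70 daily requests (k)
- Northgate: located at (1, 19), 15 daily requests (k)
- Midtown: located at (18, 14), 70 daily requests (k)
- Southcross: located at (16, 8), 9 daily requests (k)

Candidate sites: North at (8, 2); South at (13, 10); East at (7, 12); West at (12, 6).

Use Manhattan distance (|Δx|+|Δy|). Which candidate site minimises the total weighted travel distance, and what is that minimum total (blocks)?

South, total 2280 blocks

Total weighted distance at each candidate:
  North (8, 2): total = 4766
  South (13, 10): total = 2280
  East (7, 12): total = 2752
  West (12, 6): total = 3174
Minimum is at South with total 2280 blocks.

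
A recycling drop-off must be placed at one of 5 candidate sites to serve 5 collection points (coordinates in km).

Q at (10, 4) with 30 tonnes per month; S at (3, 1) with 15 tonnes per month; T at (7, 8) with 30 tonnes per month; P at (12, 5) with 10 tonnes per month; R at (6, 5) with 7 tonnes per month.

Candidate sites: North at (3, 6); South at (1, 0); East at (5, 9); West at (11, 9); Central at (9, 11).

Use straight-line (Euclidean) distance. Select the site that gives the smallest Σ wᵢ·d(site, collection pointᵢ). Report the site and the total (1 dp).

Total weighted distance at each candidate:
  North (3, 6): total = 540.3
  South (1, 0): total = 799.3
  East (5, 9): total = 512.4
  West (11, 9): total = 532.4
  Central (9, 11): total = 609.3
Minimum is at East with total 512.4 km.

East, total 512.4 km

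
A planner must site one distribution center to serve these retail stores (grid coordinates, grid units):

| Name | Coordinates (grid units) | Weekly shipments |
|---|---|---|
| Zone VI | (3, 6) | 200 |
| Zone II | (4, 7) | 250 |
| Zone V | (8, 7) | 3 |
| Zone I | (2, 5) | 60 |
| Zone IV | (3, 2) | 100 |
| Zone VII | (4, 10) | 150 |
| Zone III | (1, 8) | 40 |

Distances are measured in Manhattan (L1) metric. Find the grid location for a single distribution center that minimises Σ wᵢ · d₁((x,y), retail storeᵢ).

(4, 7)

Manhattan distance separates: Σwᵢ(|x−xᵢ|+|y−yᵢ|) = Σwᵢ|x−xᵢ| + Σwᵢ|y−yᵢ|, so x and y are optimised independently as 1-D weighted medians.
Total weight W = 803; half = 401.5.
x-coordinate, sorted with cumulative weight:
  x=1 (Zone III, w=40) cum 40
  x=2 (Zone I, w=60) cum 100
  x=3 (Zone VI, w=200) cum 300
  x=3 (Zone IV, w=100) cum 400
  x=4 (Zone II, w=250) cum 650  ← median
  x=4 (Zone VII, w=150) cum 800
  x=8 (Zone V, w=3) cum 803
⇒ x* = 4
y-coordinate, sorted with cumulative weight:
  y=2 (Zone IV, w=100) cum 100
  y=5 (Zone I, w=60) cum 160
  y=6 (Zone VI, w=200) cum 360
  y=7 (Zone II, w=250) cum 610  ← median
  y=7 (Zone V, w=3) cum 613
  y=8 (Zone III, w=40) cum 653
  y=10 (Zone VII, w=150) cum 803
⇒ y* = 7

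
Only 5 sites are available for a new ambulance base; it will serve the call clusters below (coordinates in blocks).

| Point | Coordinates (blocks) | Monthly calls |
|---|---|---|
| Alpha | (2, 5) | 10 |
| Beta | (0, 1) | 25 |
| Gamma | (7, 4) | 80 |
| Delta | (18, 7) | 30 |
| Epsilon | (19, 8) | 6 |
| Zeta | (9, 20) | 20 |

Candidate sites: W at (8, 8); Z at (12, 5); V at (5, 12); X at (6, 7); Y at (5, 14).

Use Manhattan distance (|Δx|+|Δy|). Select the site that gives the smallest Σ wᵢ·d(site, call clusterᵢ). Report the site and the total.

X, total 1444 blocks

Total weighted distance at each candidate:
  W (8, 8): total = 1521
  Z (12, 5): total = 1640
  V (5, 12): total = 2188
  X (6, 7): total = 1444
  Y (5, 14): total = 2450
Minimum is at X with total 1444 blocks.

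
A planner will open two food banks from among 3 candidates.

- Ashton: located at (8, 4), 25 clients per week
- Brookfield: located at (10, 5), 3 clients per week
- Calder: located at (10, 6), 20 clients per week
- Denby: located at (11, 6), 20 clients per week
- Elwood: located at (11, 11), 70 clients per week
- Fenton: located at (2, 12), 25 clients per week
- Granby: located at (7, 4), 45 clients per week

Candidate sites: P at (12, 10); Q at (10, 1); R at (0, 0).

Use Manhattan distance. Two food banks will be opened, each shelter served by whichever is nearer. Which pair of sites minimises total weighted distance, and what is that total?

{P, Q}, total 1047

Evaluate every pair (each demand assigned to the nearer of the two):
  {P, Q}: total = 1047
  {P, R}: total = 1426
  {Q, R}: total = 1747
Best pair: {P, Q} with total 1047.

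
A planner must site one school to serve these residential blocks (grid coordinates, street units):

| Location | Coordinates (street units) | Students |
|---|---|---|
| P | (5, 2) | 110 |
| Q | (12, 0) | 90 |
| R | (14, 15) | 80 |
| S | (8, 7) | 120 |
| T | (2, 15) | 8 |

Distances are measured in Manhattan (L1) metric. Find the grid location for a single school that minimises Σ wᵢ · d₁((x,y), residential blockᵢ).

Manhattan distance separates: Σwᵢ(|x−xᵢ|+|y−yᵢ|) = Σwᵢ|x−xᵢ| + Σwᵢ|y−yᵢ|, so x and y are optimised independently as 1-D weighted medians.
Total weight W = 408; half = 204.
x-coordinate, sorted with cumulative weight:
  x=2 (T, w=8) cum 8
  x=5 (P, w=110) cum 118
  x=8 (S, w=120) cum 238  ← median
  x=12 (Q, w=90) cum 328
  x=14 (R, w=80) cum 408
⇒ x* = 8
y-coordinate, sorted with cumulative weight:
  y=0 (Q, w=90) cum 90
  y=2 (P, w=110) cum 200
  y=7 (S, w=120) cum 320  ← median
  y=15 (R, w=80) cum 400
  y=15 (T, w=8) cum 408
⇒ y* = 7

(8, 7)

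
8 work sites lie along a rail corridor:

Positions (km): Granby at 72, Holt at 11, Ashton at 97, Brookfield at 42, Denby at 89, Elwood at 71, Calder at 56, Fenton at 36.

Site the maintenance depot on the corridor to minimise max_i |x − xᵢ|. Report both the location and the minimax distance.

location 54, max distance 43

The 1-center on a line is the midpoint of the two extreme points: leftmost at 11, rightmost at 97.
Optimal location = (11 + 97)/2 = 54; maximum distance = (97 − 11)/2 = 43.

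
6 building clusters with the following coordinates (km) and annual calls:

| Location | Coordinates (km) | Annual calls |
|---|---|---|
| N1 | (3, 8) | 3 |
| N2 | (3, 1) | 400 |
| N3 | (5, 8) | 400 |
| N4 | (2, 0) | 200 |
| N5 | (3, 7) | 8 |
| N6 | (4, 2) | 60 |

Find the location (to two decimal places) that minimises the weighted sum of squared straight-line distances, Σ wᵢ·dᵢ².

The minimiser of Σwᵢ‖p−pᵢ‖² is the weighted centroid p* = (Σwᵢpᵢ)/(Σwᵢ).
Σwᵢ = 1071.
Σwᵢxᵢ = 3·3 + 400·3 + 400·5 + 200·2 + 8·3 + 60·4 = 3873.
Σwᵢyᵢ = 3·8 + 400·1 + 400·8 + 200·0 + 8·7 + 60·2 = 3800.
x* = 3873/1071 = 3.62, y* = 3800/1071 = 3.55.

(3.62, 3.55)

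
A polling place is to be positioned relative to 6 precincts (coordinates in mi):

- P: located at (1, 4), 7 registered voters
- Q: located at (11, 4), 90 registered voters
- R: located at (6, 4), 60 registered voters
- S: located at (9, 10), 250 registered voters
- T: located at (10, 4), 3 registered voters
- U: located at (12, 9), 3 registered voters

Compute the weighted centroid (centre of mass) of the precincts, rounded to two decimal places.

The minimiser of Σwᵢ‖p−pᵢ‖² is the weighted centroid p* = (Σwᵢpᵢ)/(Σwᵢ).
Σwᵢ = 413.
Σwᵢxᵢ = 7·1 + 90·11 + 60·6 + 250·9 + 3·10 + 3·12 = 3673.
Σwᵢyᵢ = 7·4 + 90·4 + 60·4 + 250·10 + 3·4 + 3·9 = 3167.
x* = 3673/413 = 8.89, y* = 3167/413 = 7.67.

(8.89, 7.67)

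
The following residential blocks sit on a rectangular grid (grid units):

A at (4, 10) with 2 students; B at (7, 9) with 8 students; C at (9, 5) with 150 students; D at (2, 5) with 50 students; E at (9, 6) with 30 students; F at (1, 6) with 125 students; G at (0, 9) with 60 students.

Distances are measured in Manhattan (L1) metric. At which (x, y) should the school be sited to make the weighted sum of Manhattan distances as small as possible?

Manhattan distance separates: Σwᵢ(|x−xᵢ|+|y−yᵢ|) = Σwᵢ|x−xᵢ| + Σwᵢ|y−yᵢ|, so x and y are optimised independently as 1-D weighted medians.
Total weight W = 425; half = 212.5.
x-coordinate, sorted with cumulative weight:
  x=0 (G, w=60) cum 60
  x=1 (F, w=125) cum 185
  x=2 (D, w=50) cum 235  ← median
  x=4 (A, w=2) cum 237
  x=7 (B, w=8) cum 245
  x=9 (C, w=150) cum 395
  x=9 (E, w=30) cum 425
⇒ x* = 2
y-coordinate, sorted with cumulative weight:
  y=5 (C, w=150) cum 150
  y=5 (D, w=50) cum 200
  y=6 (E, w=30) cum 230  ← median
  y=6 (F, w=125) cum 355
  y=9 (B, w=8) cum 363
  y=9 (G, w=60) cum 423
  y=10 (A, w=2) cum 425
⇒ y* = 6

(2, 6)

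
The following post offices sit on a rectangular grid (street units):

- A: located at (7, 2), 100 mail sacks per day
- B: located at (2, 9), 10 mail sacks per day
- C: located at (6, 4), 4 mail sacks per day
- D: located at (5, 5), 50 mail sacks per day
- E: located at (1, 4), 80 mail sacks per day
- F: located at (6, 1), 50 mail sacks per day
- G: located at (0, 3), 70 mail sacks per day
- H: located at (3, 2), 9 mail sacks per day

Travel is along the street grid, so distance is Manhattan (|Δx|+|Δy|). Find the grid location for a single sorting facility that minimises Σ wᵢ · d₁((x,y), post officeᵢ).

Manhattan distance separates: Σwᵢ(|x−xᵢ|+|y−yᵢ|) = Σwᵢ|x−xᵢ| + Σwᵢ|y−yᵢ|, so x and y are optimised independently as 1-D weighted medians.
Total weight W = 373; half = 186.5.
x-coordinate, sorted with cumulative weight:
  x=0 (G, w=70) cum 70
  x=1 (E, w=80) cum 150
  x=2 (B, w=10) cum 160
  x=3 (H, w=9) cum 169
  x=5 (D, w=50) cum 219  ← median
  x=6 (C, w=4) cum 223
  x=6 (F, w=50) cum 273
  x=7 (A, w=100) cum 373
⇒ x* = 5
y-coordinate, sorted with cumulative weight:
  y=1 (F, w=50) cum 50
  y=2 (A, w=100) cum 150
  y=2 (H, w=9) cum 159
  y=3 (G, w=70) cum 229  ← median
  y=4 (C, w=4) cum 233
  y=4 (E, w=80) cum 313
  y=5 (D, w=50) cum 363
  y=9 (B, w=10) cum 373
⇒ y* = 3

(5, 3)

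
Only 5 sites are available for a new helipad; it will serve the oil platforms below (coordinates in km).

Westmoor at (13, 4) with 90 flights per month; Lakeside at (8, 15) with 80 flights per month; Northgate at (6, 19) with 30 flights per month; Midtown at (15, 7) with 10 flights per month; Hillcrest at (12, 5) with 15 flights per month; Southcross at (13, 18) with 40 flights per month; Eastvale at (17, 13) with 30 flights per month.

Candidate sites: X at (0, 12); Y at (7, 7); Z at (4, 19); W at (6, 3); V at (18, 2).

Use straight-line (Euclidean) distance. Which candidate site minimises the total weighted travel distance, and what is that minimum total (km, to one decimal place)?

Y, total 2621.8 km

Total weighted distance at each candidate:
  X (0, 12): total = 3784.0
  Y (7, 7): total = 2621.8
  Z (4, 19): total = 3283.3
  W (6, 3): total = 3391.1
  V (18, 2): total = 3581.8
Minimum is at Y with total 2621.8 km.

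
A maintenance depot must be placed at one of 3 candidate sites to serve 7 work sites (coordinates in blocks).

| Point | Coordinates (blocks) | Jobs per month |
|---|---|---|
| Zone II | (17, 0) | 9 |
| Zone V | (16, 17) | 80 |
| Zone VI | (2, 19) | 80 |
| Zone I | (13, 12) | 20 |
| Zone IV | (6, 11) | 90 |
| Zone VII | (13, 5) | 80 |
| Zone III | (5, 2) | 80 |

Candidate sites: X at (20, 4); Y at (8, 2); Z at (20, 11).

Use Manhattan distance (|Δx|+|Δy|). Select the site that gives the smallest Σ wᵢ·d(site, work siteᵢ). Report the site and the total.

Y, total 5949 blocks

Total weighted distance at each candidate:
  X (20, 4): total = 8253
  Y (8, 2): total = 5949
  Z (20, 11): total = 7386
Minimum is at Y with total 5949 blocks.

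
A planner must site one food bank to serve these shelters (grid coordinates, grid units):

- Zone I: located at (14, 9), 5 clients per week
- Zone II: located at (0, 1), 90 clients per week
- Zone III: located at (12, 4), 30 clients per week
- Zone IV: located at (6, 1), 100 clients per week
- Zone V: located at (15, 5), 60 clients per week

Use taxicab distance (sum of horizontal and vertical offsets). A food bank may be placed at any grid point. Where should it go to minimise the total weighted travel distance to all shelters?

(6, 1)

Manhattan distance separates: Σwᵢ(|x−xᵢ|+|y−yᵢ|) = Σwᵢ|x−xᵢ| + Σwᵢ|y−yᵢ|, so x and y are optimised independently as 1-D weighted medians.
Total weight W = 285; half = 142.5.
x-coordinate, sorted with cumulative weight:
  x=0 (Zone II, w=90) cum 90
  x=6 (Zone IV, w=100) cum 190  ← median
  x=12 (Zone III, w=30) cum 220
  x=14 (Zone I, w=5) cum 225
  x=15 (Zone V, w=60) cum 285
⇒ x* = 6
y-coordinate, sorted with cumulative weight:
  y=1 (Zone II, w=90) cum 90
  y=1 (Zone IV, w=100) cum 190  ← median
  y=4 (Zone III, w=30) cum 220
  y=5 (Zone V, w=60) cum 280
  y=9 (Zone I, w=5) cum 285
⇒ y* = 1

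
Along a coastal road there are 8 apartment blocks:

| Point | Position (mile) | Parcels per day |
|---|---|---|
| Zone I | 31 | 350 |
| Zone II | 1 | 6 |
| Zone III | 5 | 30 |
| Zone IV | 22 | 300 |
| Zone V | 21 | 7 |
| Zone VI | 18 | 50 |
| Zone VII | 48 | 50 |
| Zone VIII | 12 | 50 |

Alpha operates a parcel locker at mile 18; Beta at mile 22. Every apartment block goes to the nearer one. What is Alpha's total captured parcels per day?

136

The indifferent point is the midpoint (18+22)/2 = 20; apartment blocks left of it (closer to Alpha at 18) go to Alpha, those right go to Beta.
  Zone II at 1 (w=6) → Alpha
  Zone III at 5 (w=30) → Alpha
  Zone VIII at 12 (w=50) → Alpha
  Zone VI at 18 (w=50) → Alpha
  Zone V at 21 (w=7) → Beta
  Zone IV at 22 (w=300) → Beta
  Zone I at 31 (w=350) → Beta
  Zone VII at 48 (w=50) → Beta
Alpha captures 136; Beta captures 707.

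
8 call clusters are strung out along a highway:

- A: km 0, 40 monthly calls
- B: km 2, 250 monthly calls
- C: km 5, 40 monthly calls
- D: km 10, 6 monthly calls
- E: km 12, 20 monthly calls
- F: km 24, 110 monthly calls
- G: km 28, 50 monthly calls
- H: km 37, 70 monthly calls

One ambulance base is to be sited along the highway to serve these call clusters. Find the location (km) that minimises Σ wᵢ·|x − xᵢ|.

x = 5

For a sum of weighted absolute distances on a line, the optimum is the weighted median (not the mean). Total weight W = 586; half-weight = 293.
Sort by position and accumulate weight:
  km 0 (A, w=40) → cum 40
  km 2 (B, w=250) → cum 290
  km 5 (C, w=40) → cum 330  ≥ 293 → median here
  km 10 (D, w=6) → cum 336
  km 12 (E, w=20) → cum 356
  km 24 (F, w=110) → cum 466
  km 28 (G, w=50) → cum 516
  km 37 (H, w=70) → cum 586
Optimal location: km 5.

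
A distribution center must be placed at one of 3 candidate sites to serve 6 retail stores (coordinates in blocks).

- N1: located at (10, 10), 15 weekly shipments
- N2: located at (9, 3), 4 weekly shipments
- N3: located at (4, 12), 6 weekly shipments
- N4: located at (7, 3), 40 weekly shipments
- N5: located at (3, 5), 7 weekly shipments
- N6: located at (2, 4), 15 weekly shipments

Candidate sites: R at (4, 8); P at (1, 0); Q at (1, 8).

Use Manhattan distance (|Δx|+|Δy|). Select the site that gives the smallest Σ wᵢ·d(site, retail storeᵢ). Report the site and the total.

Total weighted distance at each candidate:
  R (4, 8): total = 622
  P (1, 0): total = 903
  Q (1, 8): total = 809
Minimum is at R with total 622 blocks.

R, total 622 blocks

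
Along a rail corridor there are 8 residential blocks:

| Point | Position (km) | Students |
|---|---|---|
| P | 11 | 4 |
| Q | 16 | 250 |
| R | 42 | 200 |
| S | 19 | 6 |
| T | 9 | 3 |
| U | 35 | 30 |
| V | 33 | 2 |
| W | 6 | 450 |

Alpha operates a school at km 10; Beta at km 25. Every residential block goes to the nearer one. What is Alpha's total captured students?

707

The indifferent point is the midpoint (10+25)/2 = 17.5; residential blocks left of it (closer to Alpha at 10) go to Alpha, those right go to Beta.
  W at 6 (w=450) → Alpha
  T at 9 (w=3) → Alpha
  P at 11 (w=4) → Alpha
  Q at 16 (w=250) → Alpha
  S at 19 (w=6) → Beta
  V at 33 (w=2) → Beta
  U at 35 (w=30) → Beta
  R at 42 (w=200) → Beta
Alpha captures 707; Beta captures 238.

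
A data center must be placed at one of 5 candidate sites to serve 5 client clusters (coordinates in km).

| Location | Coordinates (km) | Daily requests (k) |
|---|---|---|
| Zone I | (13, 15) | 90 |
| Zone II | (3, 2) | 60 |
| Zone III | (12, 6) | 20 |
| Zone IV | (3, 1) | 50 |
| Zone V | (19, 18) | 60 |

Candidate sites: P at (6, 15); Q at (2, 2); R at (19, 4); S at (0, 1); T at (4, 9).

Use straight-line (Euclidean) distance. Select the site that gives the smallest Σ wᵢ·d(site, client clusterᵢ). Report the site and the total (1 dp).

Total weighted distance at each candidate:
  P (6, 15): total = 3163.2
  Q (2, 2): total = 3279.5
  R (19, 4): total = 3894.7
  S (0, 1): total = 3848.9
  T (4, 9): total = 3021.3
Minimum is at T with total 3021.3 km.

T, total 3021.3 km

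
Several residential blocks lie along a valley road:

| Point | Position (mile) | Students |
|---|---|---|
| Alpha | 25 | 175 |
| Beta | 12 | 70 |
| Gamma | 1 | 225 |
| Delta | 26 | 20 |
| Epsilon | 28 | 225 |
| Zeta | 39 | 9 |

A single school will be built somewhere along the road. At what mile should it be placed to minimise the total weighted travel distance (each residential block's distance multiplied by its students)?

x = 25

For a sum of weighted absolute distances on a line, the optimum is the weighted median (not the mean). Total weight W = 724; half-weight = 362.
Sort by position and accumulate weight:
  mile 1 (Gamma, w=225) → cum 225
  mile 12 (Beta, w=70) → cum 295
  mile 25 (Alpha, w=175) → cum 470  ≥ 362 → median here
  mile 26 (Delta, w=20) → cum 490
  mile 28 (Epsilon, w=225) → cum 715
  mile 39 (Zeta, w=9) → cum 724
Optimal location: mile 25.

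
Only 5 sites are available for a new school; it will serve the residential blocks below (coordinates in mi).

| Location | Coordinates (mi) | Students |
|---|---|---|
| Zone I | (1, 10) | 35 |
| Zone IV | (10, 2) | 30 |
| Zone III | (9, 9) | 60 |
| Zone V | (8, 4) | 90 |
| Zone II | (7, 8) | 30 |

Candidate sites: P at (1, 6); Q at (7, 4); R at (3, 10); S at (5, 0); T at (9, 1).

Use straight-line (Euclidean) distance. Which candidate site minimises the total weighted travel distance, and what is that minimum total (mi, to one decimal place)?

Total weighted distance at each candidate:
  P (1, 6): total = 1793.1
  Q (7, 4): total = 938.3
  R (3, 10): total = 1591.0
  S (5, 0): total = 1826.8
  T (9, 1): total = 1446.9
Minimum is at Q with total 938.3 mi.

Q, total 938.3 mi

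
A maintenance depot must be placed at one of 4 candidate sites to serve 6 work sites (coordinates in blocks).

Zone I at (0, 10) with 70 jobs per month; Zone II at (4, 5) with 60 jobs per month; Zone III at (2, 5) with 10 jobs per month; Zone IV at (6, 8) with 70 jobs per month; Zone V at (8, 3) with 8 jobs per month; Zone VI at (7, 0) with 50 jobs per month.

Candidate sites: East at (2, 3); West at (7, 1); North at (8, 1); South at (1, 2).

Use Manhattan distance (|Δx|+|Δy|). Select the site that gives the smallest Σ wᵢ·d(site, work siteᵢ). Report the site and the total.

East, total 1968 blocks

Total weighted distance at each candidate:
  East (2, 3): total = 1968
  West (7, 1): total = 2264
  North (8, 1): total = 2516
  South (1, 2): total = 2264
Minimum is at East with total 1968 blocks.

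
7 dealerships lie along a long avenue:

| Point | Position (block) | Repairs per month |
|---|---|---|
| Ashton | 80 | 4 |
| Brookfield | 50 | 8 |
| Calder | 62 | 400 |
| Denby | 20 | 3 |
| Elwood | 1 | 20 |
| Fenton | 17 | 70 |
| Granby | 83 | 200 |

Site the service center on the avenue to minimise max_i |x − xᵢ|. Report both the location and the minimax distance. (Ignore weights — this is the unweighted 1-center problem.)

location 42, max distance 41

The 1-center on a line is the midpoint of the two extreme points: leftmost at 1, rightmost at 83.
Optimal location = (1 + 83)/2 = 42; maximum distance = (83 − 1)/2 = 41.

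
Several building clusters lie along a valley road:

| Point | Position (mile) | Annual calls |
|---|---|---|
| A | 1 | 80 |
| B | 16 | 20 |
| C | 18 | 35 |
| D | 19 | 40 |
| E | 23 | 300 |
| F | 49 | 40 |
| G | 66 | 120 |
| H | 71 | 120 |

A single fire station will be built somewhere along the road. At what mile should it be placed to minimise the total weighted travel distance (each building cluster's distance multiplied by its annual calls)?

x = 23

For a sum of weighted absolute distances on a line, the optimum is the weighted median (not the mean). Total weight W = 755; half-weight = 377.5.
Sort by position and accumulate weight:
  mile 1 (A, w=80) → cum 80
  mile 16 (B, w=20) → cum 100
  mile 18 (C, w=35) → cum 135
  mile 19 (D, w=40) → cum 175
  mile 23 (E, w=300) → cum 475  ≥ 377.5 → median here
  mile 49 (F, w=40) → cum 515
  mile 66 (G, w=120) → cum 635
  mile 71 (H, w=120) → cum 755
Optimal location: mile 23.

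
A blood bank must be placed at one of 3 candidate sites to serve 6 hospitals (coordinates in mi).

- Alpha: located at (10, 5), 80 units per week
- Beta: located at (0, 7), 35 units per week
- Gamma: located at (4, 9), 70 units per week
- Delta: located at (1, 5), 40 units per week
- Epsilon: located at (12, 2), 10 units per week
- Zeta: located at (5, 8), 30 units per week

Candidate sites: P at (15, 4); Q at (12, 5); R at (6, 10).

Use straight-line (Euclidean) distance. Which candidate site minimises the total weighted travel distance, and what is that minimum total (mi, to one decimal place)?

R, total 1353.5 mi

Total weighted distance at each candidate:
  P (15, 4): total = 2709.7
  Q (12, 5): total = 1910.4
  R (6, 10): total = 1353.5
Minimum is at R with total 1353.5 mi.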